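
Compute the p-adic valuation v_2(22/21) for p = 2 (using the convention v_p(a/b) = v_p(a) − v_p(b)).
v_2(22/21) = 1

Factor powers of 2 from the numerator and denominator of the reduced fraction: 22 = 2^1 · 11 and 21 = 2^0 · 21. Apply v_p(a/b) = v_p(a) − v_p(b): v_2(22/21) = 1 − 0 = 1.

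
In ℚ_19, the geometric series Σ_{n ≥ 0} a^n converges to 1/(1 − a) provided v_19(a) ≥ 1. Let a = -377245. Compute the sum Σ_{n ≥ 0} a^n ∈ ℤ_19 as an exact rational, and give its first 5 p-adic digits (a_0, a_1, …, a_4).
Σ a^n = 1/(1 − a) = 1/377246;  first 5 digits = (1, 0, 0, 2, 16)

v_19(a) = 3 ≥ 1, so the series converges in ℤ_19 to 1/(1 − a) = 1/(1 − (-377245)) = 1/377246. Expand this rational in ℤ_19: compute digits iteratively via d_i = x_i mod 19, x_{i+1} = (x_i − d_i)/19. The first 5 digits are (1, 0, 0, 2, 16).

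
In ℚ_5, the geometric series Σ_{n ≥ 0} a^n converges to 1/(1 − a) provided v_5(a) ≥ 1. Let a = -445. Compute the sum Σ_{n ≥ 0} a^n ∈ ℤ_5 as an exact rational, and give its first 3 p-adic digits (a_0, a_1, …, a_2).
Σ a^n = 1/(1 − a) = 1/446;  first 3 digits = (1, 1, 3)

v_5(a) = 1 ≥ 1, so the series converges in ℤ_5 to 1/(1 − a) = 1/(1 − (-445)) = 1/446. Expand this rational in ℤ_5: compute digits iteratively via d_i = x_i mod 5, x_{i+1} = (x_i − d_i)/5. The first 3 digits are (1, 1, 3).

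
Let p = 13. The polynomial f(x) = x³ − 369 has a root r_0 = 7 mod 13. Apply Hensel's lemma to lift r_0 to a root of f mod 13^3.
r_2 = 1619 (mod 2197)

Hensel: r_{i+1} = r_i − f(r_i)/f′(r_i) mod 13^{i+2}, where f′(x) = 3x². Iterate:
  r_0 = 7 (mod 13)
  r_1 = 98 (mod 169)
  r_2 = 1619 (mod 2197)
Final: r = 1619 with f(r) ≡ 0 mod 13^3.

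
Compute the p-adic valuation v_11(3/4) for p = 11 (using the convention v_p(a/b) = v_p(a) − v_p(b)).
v_11(3/4) = 0

Factor powers of 11 from the numerator and denominator of the reduced fraction: 3 = 11^0 · 3 and 4 = 11^0 · 4. Apply v_p(a/b) = v_p(a) − v_p(b): v_11(3/4) = 0 − 0 = 0.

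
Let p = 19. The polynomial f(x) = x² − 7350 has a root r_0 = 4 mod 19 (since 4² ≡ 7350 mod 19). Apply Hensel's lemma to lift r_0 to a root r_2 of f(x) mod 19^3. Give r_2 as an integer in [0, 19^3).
r_2 = 5343 (mod 6859)

Hensel's recurrence: r_{i+1} = r_i − f(r_i)·(f′(r_i))^{-1} mod 19^{i+2}, with f′(x) = 2x. Iterate:
  r_0 = 4 (mod 19)
  r_1 = 289 (mod 361)
  r_2 = 5343 (mod 6859)
Final: r_2 = 5343, and one checks f(r_2) ≡ 0 mod 19^3.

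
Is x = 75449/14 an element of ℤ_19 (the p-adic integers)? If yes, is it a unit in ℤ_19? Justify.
x ∈ ℤ_19 but not a unit; v_19(x) = 3 > 0

ℤ_19 = {x ∈ ℚ_19 : v_19(x) ≥ 0} and ℤ_19^× = {x ∈ ℤ_19 : v_19(x) = 0}. Here v_19(75449/14) = v_19(num) − v_19(den) = 3; compare against these criteria.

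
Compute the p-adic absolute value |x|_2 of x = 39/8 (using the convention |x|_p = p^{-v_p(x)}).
|39/8|_2 = 8

Step 1 — compute v_2(x) by factoring powers of 2 out of the numerator and denominator: v_2(39/8) = -3. Step 2 — apply |x|_p = p^{-v_p(x)} = 2^{3} = 8.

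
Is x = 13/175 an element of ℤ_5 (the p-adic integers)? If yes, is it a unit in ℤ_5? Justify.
x ∉ ℤ_5 (v_5(x) = -2 < 0)

ℤ_5 = {x ∈ ℚ_5 : v_5(x) ≥ 0} and ℤ_5^× = {x ∈ ℤ_5 : v_5(x) = 0}. Here v_5(13/175) = v_5(num) − v_5(den) = -2; compare against these criteria.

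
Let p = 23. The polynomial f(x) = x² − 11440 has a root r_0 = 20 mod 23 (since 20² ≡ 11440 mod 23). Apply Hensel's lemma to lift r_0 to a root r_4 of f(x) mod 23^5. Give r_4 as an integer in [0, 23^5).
r_4 = 4076770 (mod 6436343)

Hensel's recurrence: r_{i+1} = r_i − f(r_i)·(f′(r_i))^{-1} mod 23^{i+2}, with f′(x) = 2x. Iterate:
  r_0 = 20 (mod 23)
  r_1 = 296 (mod 529)
  r_2 = 825 (mod 12167)
  r_3 = 158996 (mod 279841)
  r_4 = 4076770 (mod 6436343)
Final: r_4 = 4076770, and one checks f(r_4) ≡ 0 mod 23^5.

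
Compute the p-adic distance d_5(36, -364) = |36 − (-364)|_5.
d_5(36, -364) = 1/25

Step 1 — x − y = 36 − (-364) = 400. Step 2 — v_5(400) = 2 (factor: 400 = (5^2 · 16); the sign does not affect v_p). Step 3 — |x − y|_5 = 5^{-2} = 1/25.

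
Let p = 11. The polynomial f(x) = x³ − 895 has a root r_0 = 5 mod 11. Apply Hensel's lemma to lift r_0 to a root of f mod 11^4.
r_3 = 9058 (mod 14641)

Hensel: r_{i+1} = r_i − f(r_i)/f′(r_i) mod 11^{i+2}, where f′(x) = 3x². Iterate:
  r_0 = 5 (mod 11)
  r_1 = 104 (mod 121)
  r_2 = 1072 (mod 1331)
  r_3 = 9058 (mod 14641)
Final: r = 9058 with f(r) ≡ 0 mod 11^4.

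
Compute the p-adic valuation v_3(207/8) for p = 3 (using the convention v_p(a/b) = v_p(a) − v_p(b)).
v_3(207/8) = 2

Factor powers of 3 from the numerator and denominator of the reduced fraction: 207 = 3^2 · 23 and 8 = 3^0 · 8. Apply v_p(a/b) = v_p(a) − v_p(b): v_3(207/8) = 2 − 0 = 2.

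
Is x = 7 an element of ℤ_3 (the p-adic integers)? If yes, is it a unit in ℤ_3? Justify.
x ∈ ℤ_3^× (unit); v_3(x) = 0

ℤ_3 = {x ∈ ℚ_3 : v_3(x) ≥ 0} and ℤ_3^× = {x ∈ ℤ_3 : v_3(x) = 0}. Here v_3(7) = v_3(num) − v_3(den) = 0; compare against these criteria.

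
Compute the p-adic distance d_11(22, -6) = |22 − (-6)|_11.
d_11(22, -6) = 1

Step 1 — x − y = 22 − (-6) = 28. Step 2 — v_11(28) = 0 (factor: 28 = (11^0 · 28); the sign does not affect v_p). Step 3 — |x − y|_11 = 11^{0} = 1.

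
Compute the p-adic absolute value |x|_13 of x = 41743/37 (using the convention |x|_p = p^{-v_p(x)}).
|41743/37|_13 = 1/2197

Step 1 — compute v_13(x) by factoring powers of 13 out of the numerator and denominator: v_13(41743/37) = 3. Step 2 — apply |x|_p = p^{-v_p(x)} = 13^{-3} = 1/2197.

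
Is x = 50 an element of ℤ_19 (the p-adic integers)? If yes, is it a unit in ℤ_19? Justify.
x ∈ ℤ_19^× (unit); v_19(x) = 0

ℤ_19 = {x ∈ ℚ_19 : v_19(x) ≥ 0} and ℤ_19^× = {x ∈ ℤ_19 : v_19(x) = 0}. Here v_19(50) = v_19(num) − v_19(den) = 0; compare against these criteria.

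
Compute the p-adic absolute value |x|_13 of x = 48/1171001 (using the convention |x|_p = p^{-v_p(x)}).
|48/1171001|_13 = 28561

Step 1 — compute v_13(x) by factoring powers of 13 out of the numerator and denominator: v_13(48/1171001) = -4. Step 2 — apply |x|_p = p^{-v_p(x)} = 13^{4} = 28561.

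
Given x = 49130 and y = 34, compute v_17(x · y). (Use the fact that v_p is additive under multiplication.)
v_17(1670420) = 4

v_p(x) = 3 (factor: 49130 = 17^3 · 10); v_p(y) = 1 (factor: 34 = 17^1 · 2). Additivity: v_p(xy) = v_p(x) + v_p(y) = 3 + 1 = 4. (Direct check: xy = 1670420 = 17^4 · (20).)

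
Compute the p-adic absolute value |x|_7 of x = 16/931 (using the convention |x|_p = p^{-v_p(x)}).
|16/931|_7 = 49

Step 1 — compute v_7(x) by factoring powers of 7 out of the numerator and denominator: v_7(16/931) = -2. Step 2 — apply |x|_p = p^{-v_p(x)} = 7^{2} = 49.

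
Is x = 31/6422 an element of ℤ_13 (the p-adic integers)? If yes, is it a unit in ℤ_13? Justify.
x ∉ ℤ_13 (v_13(x) = -2 < 0)

ℤ_13 = {x ∈ ℚ_13 : v_13(x) ≥ 0} and ℤ_13^× = {x ∈ ℤ_13 : v_13(x) = 0}. Here v_13(31/6422) = v_13(num) − v_13(den) = -2; compare against these criteria.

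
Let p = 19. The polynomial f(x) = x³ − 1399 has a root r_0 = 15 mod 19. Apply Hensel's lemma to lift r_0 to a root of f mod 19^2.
r_1 = 34 (mod 361)

Hensel: r_{i+1} = r_i − f(r_i)/f′(r_i) mod 19^{i+2}, where f′(x) = 3x². Iterate:
  r_0 = 15 (mod 19)
  r_1 = 34 (mod 361)
Final: r = 34 with f(r) ≡ 0 mod 19^2.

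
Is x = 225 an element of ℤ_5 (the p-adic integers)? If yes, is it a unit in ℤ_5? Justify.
x ∈ ℤ_5 but not a unit; v_5(x) = 2 > 0

ℤ_5 = {x ∈ ℚ_5 : v_5(x) ≥ 0} and ℤ_5^× = {x ∈ ℤ_5 : v_5(x) = 0}. Here v_5(225) = v_5(num) − v_5(den) = 2; compare against these criteria.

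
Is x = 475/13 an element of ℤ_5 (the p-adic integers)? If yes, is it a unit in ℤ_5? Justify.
x ∈ ℤ_5 but not a unit; v_5(x) = 2 > 0

ℤ_5 = {x ∈ ℚ_5 : v_5(x) ≥ 0} and ℤ_5^× = {x ∈ ℤ_5 : v_5(x) = 0}. Here v_5(475/13) = v_5(num) − v_5(den) = 2; compare against these criteria.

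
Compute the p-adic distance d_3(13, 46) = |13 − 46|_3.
d_3(13, 46) = 1/3

Step 1 — x − y = 13 − 46 = -33. Step 2 — v_3(-33) = 1 (factor: -33 = −(3^1 · 11); the sign does not affect v_p). Step 3 — |x − y|_3 = 3^{-1} = 1/3.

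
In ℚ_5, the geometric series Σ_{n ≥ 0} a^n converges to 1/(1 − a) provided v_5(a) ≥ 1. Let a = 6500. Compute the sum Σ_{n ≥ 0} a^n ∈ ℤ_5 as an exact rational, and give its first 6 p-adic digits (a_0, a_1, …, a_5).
Σ a^n = 1/(1 − a) = -1/6499;  first 6 digits = (1, 0, 0, 2, 0, 2)

v_5(a) = 3 ≥ 1, so the series converges in ℤ_5 to 1/(1 − a) = 1/(1 − 6500) = -1/6499. Expand this rational in ℤ_5: compute digits iteratively via d_i = x_i mod 5, x_{i+1} = (x_i − d_i)/5. The first 6 digits are (1, 0, 0, 2, 0, 2).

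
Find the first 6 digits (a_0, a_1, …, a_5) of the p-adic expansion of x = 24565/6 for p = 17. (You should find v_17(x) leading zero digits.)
(a_0, …, a_5) = (0, 0, 0, 15, 2, 14)

v_17(24565/6) = 3, so a_0 = ... = a_2 = 0. Factor out: x = 17^3 · u with u = 5/6 a unit in ℤ_17. Expand u iteratively via a_{v+i} = u_i mod 17, u_{i+1} = (u_i − a_{v+i})/17:
  u_0 = 5/6;  a_3 = 15;  u_1 = (u_0 − 15)/17 = -5/6
  u_1 = -5/6;  a_4 = 2;  u_2 = (u_1 − 2)/17 = -1/6
  u_2 = -1/6;  a_5 = 14;  u_3 = (u_2 − 14)/17 = -5/6
Digits: (0, 0, 0, 15, 2, 14).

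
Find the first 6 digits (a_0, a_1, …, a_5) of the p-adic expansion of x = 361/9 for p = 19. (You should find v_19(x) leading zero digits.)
(a_0, …, a_5) = (0, 0, 17, 16, 16, 16)

v_19(361/9) = 2, so a_0 = ... = a_1 = 0. Factor out: x = 19^2 · u with u = 1/9 a unit in ℤ_19. Expand u iteratively via a_{v+i} = u_i mod 19, u_{i+1} = (u_i − a_{v+i})/19:
  u_0 = 1/9;  a_2 = 17;  u_1 = (u_0 − 17)/19 = -8/9
  u_1 = -8/9;  a_3 = 16;  u_2 = (u_1 − 16)/19 = -8/9
  u_2 = -8/9;  a_4 = 16;  u_3 = (u_2 − 16)/19 = -8/9
  u_3 = -8/9;  a_5 = 16;  u_4 = (u_3 − 16)/19 = -8/9
Digits: (0, 0, 17, 16, 16, 16).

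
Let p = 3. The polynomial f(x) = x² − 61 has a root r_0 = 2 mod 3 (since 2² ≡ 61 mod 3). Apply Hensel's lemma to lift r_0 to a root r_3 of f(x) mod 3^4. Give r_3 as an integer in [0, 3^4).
r_3 = 41 (mod 81)

Hensel's recurrence: r_{i+1} = r_i − f(r_i)·(f′(r_i))^{-1} mod 3^{i+2}, with f′(x) = 2x. Iterate:
  r_0 = 2 (mod 3)
  r_1 = 5 (mod 9)
  r_2 = 14 (mod 27)
  r_3 = 41 (mod 81)
Final: r_3 = 41, and one checks f(r_3) ≡ 0 mod 3^4.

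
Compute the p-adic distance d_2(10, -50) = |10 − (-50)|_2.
d_2(10, -50) = 1/4

Step 1 — x − y = 10 − (-50) = 60. Step 2 — v_2(60) = 2 (factor: 60 = (2^2 · 15); the sign does not affect v_p). Step 3 — |x − y|_2 = 2^{-2} = 1/4.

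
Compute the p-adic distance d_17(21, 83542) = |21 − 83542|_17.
d_17(21, 83542) = 1/83521

Step 1 — x − y = 21 − 83542 = -83521. Step 2 — v_17(-83521) = 4 (factor: -83521 = −(17^4 · 1); the sign does not affect v_p). Step 3 — |x − y|_17 = 17^{-4} = 1/83521.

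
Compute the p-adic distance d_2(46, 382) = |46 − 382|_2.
d_2(46, 382) = 1/16

Step 1 — x − y = 46 − 382 = -336. Step 2 — v_2(-336) = 4 (factor: -336 = −(2^4 · 21); the sign does not affect v_p). Step 3 — |x − y|_2 = 2^{-4} = 1/16.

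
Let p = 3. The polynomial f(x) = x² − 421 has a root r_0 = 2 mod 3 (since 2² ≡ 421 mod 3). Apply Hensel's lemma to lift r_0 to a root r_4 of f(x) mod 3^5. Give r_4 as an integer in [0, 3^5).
r_4 = 158 (mod 243)

Hensel's recurrence: r_{i+1} = r_i − f(r_i)·(f′(r_i))^{-1} mod 3^{i+2}, with f′(x) = 2x. Iterate:
  r_0 = 2 (mod 3)
  r_1 = 5 (mod 9)
  r_2 = 23 (mod 27)
  r_3 = 77 (mod 81)
  r_4 = 158 (mod 243)
Final: r_4 = 158, and one checks f(r_4) ≡ 0 mod 3^5.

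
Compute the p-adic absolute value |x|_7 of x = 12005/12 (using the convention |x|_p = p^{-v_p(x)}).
|12005/12|_7 = 1/2401

Step 1 — compute v_7(x) by factoring powers of 7 out of the numerator and denominator: v_7(12005/12) = 4. Step 2 — apply |x|_p = p^{-v_p(x)} = 7^{-4} = 1/2401.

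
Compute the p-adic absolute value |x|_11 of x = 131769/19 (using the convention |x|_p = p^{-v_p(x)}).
|131769/19|_11 = 1/14641

Step 1 — compute v_11(x) by factoring powers of 11 out of the numerator and denominator: v_11(131769/19) = 4. Step 2 — apply |x|_p = p^{-v_p(x)} = 11^{-4} = 1/14641.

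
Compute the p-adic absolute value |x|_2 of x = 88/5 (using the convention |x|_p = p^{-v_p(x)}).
|88/5|_2 = 1/8

Step 1 — compute v_2(x) by factoring powers of 2 out of the numerator and denominator: v_2(88/5) = 3. Step 2 — apply |x|_p = p^{-v_p(x)} = 2^{-3} = 1/8.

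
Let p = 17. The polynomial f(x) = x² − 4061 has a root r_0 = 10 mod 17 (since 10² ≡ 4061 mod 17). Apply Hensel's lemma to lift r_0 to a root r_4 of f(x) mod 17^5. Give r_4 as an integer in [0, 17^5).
r_4 = 1230929 (mod 1419857)

Hensel's recurrence: r_{i+1} = r_i − f(r_i)·(f′(r_i))^{-1} mod 17^{i+2}, with f′(x) = 2x. Iterate:
  r_0 = 10 (mod 17)
  r_1 = 78 (mod 289)
  r_2 = 2679 (mod 4913)
  r_3 = 61635 (mod 83521)
  r_4 = 1230929 (mod 1419857)
Final: r_4 = 1230929, and one checks f(r_4) ≡ 0 mod 17^5.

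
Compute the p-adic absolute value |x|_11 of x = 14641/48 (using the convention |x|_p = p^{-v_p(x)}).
|14641/48|_11 = 1/14641

Step 1 — compute v_11(x) by factoring powers of 11 out of the numerator and denominator: v_11(14641/48) = 4. Step 2 — apply |x|_p = p^{-v_p(x)} = 11^{-4} = 1/14641.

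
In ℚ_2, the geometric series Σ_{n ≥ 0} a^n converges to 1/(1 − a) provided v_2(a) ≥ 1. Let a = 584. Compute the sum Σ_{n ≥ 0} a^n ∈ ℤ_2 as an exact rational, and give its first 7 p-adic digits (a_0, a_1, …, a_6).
Σ a^n = 1/(1 − a) = -1/583;  first 7 digits = (1, 0, 0, 1, 0, 0, 0)

v_2(a) = 3 ≥ 1, so the series converges in ℤ_2 to 1/(1 − a) = 1/(1 − 584) = -1/583. Expand this rational in ℤ_2: compute digits iteratively via d_i = x_i mod 2, x_{i+1} = (x_i − d_i)/2. The first 7 digits are (1, 0, 0, 1, 0, 0, 0).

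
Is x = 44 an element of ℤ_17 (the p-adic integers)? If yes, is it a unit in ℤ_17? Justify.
x ∈ ℤ_17^× (unit); v_17(x) = 0

ℤ_17 = {x ∈ ℚ_17 : v_17(x) ≥ 0} and ℤ_17^× = {x ∈ ℤ_17 : v_17(x) = 0}. Here v_17(44) = v_17(num) − v_17(den) = 0; compare against these criteria.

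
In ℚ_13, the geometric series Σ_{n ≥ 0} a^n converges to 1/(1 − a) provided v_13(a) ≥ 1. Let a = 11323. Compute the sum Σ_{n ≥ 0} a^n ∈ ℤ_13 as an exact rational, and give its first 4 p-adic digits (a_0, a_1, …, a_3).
Σ a^n = 1/(1 − a) = -1/11322;  first 4 digits = (1, 0, 2, 5)

v_13(a) = 2 ≥ 1, so the series converges in ℤ_13 to 1/(1 − a) = 1/(1 − 11323) = -1/11322. Expand this rational in ℤ_13: compute digits iteratively via d_i = x_i mod 13, x_{i+1} = (x_i − d_i)/13. The first 4 digits are (1, 0, 2, 5).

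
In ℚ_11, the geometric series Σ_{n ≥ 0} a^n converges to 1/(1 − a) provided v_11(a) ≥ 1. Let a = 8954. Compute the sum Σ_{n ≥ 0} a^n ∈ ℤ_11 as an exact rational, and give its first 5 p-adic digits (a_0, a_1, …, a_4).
Σ a^n = 1/(1 − a) = -1/8953;  first 5 digits = (1, 0, 8, 6, 9)

v_11(a) = 2 ≥ 1, so the series converges in ℤ_11 to 1/(1 − a) = 1/(1 − 8954) = -1/8953. Expand this rational in ℤ_11: compute digits iteratively via d_i = x_i mod 11, x_{i+1} = (x_i − d_i)/11. The first 5 digits are (1, 0, 8, 6, 9).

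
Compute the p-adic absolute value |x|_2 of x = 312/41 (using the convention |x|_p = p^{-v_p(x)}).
|312/41|_2 = 1/8

Step 1 — compute v_2(x) by factoring powers of 2 out of the numerator and denominator: v_2(312/41) = 3. Step 2 — apply |x|_p = p^{-v_p(x)} = 2^{-3} = 1/8.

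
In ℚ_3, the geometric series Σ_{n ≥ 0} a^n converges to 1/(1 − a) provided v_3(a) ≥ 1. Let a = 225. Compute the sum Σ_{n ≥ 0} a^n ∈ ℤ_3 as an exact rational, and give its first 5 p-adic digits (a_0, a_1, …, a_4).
Σ a^n = 1/(1 − a) = -1/224;  first 5 digits = (1, 0, 1, 2, 0)

v_3(a) = 2 ≥ 1, so the series converges in ℤ_3 to 1/(1 − a) = 1/(1 − 225) = -1/224. Expand this rational in ℤ_3: compute digits iteratively via d_i = x_i mod 3, x_{i+1} = (x_i − d_i)/3. The first 5 digits are (1, 0, 1, 2, 0).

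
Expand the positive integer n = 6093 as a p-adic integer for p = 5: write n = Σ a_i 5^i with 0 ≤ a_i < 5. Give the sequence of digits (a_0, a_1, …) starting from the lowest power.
(a_0, a_1, …) = (3, 3, 3, 3, 4, 1)

Repeated division by 5 gives the digits low-to-high: 6093 = 3 + 3·5^1 + 3·5^2 + 3·5^3 + 4·5^4 + 1·5^5. Digit sequence: (3, 3, 3, 3, 4, 1).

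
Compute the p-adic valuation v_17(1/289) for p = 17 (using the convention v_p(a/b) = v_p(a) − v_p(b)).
v_17(1/289) = -2

Factor powers of 17 from the numerator and denominator of the reduced fraction: 1 = 17^0 · 1 and 289 = 17^2 · 1. Apply v_p(a/b) = v_p(a) − v_p(b): v_17(1/289) = 0 − 2 = -2.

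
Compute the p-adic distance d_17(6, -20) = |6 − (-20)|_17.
d_17(6, -20) = 1

Step 1 — x − y = 6 − (-20) = 26. Step 2 — v_17(26) = 0 (factor: 26 = (17^0 · 26); the sign does not affect v_p). Step 3 — |x − y|_17 = 17^{0} = 1.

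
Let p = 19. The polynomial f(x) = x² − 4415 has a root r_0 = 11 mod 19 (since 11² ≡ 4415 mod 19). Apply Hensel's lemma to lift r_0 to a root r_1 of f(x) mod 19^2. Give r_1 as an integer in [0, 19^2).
r_1 = 239 (mod 361)

Hensel's recurrence: r_{i+1} = r_i − f(r_i)·(f′(r_i))^{-1} mod 19^{i+2}, with f′(x) = 2x. Iterate:
  r_0 = 11 (mod 19)
  r_1 = 239 (mod 361)
Final: r_1 = 239, and one checks f(r_1) ≡ 0 mod 19^2.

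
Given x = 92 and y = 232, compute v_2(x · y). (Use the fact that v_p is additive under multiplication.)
v_2(21344) = 5

v_p(x) = 2 (factor: 92 = 2^2 · 23); v_p(y) = 3 (factor: 232 = 2^3 · 29). Additivity: v_p(xy) = v_p(x) + v_p(y) = 2 + 3 = 5. (Direct check: xy = 21344 = 2^5 · (667).)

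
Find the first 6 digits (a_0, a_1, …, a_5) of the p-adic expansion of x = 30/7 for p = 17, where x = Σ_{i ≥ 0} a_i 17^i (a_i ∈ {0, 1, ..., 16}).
(a_0, …, a_5) = (14, 14, 4, 7, 2, 12)

v_17(30/7) = 0 (numerator and denominator both coprime to 17), so x ∈ ℤ_17^×. Compute digits iteratively via a_i = x_i mod 17, x_{i+1} = (x_i − a_i)/17, with x_0 = x:
  x_0 = 30/7;  a_0 = 14;  x_1 = (x_0 − 14)/17 = -4/7
  x_1 = -4/7;  a_1 = 14;  x_2 = (x_1 − 14)/17 = -6/7
  x_2 = -6/7;  a_2 = 4;  x_3 = (x_2 − 4)/17 = -2/7
  x_3 = -2/7;  a_3 = 7;  x_4 = (x_3 − 7)/17 = -3/7
  x_4 = -3/7;  a_4 = 2;  x_5 = (x_4 − 2)/17 = -1/7
  x_5 = -1/7;  a_5 = 12;  x_6 = (x_5 − 12)/17 = -5/7
Digits: (14, 14, 4, 7, 2, 12).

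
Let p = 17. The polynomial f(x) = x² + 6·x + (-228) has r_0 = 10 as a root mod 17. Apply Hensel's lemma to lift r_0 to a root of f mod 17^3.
r_2 = 435 (mod 4913)

Hensel: r_{i+1} = r_i − f(r_i)·(f′(r_i))^{-1} mod 17^{i+2}, f′(x) = 2x + 6. Iterate:
  r_0 = 10 (mod 17)
  r_1 = 146 (mod 289)
  r_2 = 435 (mod 4913)
Final: r = 435 satisfies f(r) ≡ 0 mod 17^3.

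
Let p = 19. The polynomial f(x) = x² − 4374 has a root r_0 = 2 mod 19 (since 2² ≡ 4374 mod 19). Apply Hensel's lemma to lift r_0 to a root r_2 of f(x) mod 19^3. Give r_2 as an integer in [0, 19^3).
r_2 = 2358 (mod 6859)

Hensel's recurrence: r_{i+1} = r_i − f(r_i)·(f′(r_i))^{-1} mod 19^{i+2}, with f′(x) = 2x. Iterate:
  r_0 = 2 (mod 19)
  r_1 = 192 (mod 361)
  r_2 = 2358 (mod 6859)
Final: r_2 = 2358, and one checks f(r_2) ≡ 0 mod 19^3.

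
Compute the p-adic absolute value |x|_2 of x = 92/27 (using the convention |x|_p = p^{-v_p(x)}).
|92/27|_2 = 1/4

Step 1 — compute v_2(x) by factoring powers of 2 out of the numerator and denominator: v_2(92/27) = 2. Step 2 — apply |x|_p = p^{-v_p(x)} = 2^{-2} = 1/4.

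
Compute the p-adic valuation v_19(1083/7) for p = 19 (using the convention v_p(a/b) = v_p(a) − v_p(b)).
v_19(1083/7) = 2

Factor powers of 19 from the numerator and denominator of the reduced fraction: 1083 = 19^2 · 3 and 7 = 19^0 · 7. Apply v_p(a/b) = v_p(a) − v_p(b): v_19(1083/7) = 2 − 0 = 2.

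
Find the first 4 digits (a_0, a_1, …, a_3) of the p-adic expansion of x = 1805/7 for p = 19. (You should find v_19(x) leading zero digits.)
(a_0, …, a_3) = (0, 0, 17, 10)

v_19(1805/7) = 2, so a_0 = ... = a_1 = 0. Factor out: x = 19^2 · u with u = 5/7 a unit in ℤ_19. Expand u iteratively via a_{v+i} = u_i mod 19, u_{i+1} = (u_i − a_{v+i})/19:
  u_0 = 5/7;  a_2 = 17;  u_1 = (u_0 − 17)/19 = -6/7
  u_1 = -6/7;  a_3 = 10;  u_2 = (u_1 − 10)/19 = -4/7
Digits: (0, 0, 17, 10).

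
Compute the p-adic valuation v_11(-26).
v_11(-26) = 0

v_11(n) is the largest exponent k such that 11^k divides n. Factor out: -26 = -11^0 · 26. (Sign doesn't affect v_p.) So v_11(-26) = 0.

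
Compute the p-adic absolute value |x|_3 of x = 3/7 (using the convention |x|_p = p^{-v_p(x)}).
|3/7|_3 = 1/3

Step 1 — compute v_3(x) by factoring powers of 3 out of the numerator and denominator: v_3(3/7) = 1. Step 2 — apply |x|_p = p^{-v_p(x)} = 3^{-1} = 1/3.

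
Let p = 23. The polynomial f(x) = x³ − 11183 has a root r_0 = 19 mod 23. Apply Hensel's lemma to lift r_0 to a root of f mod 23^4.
r_3 = 172519 (mod 279841)

Hensel: r_{i+1} = r_i − f(r_i)/f′(r_i) mod 23^{i+2}, where f′(x) = 3x². Iterate:
  r_0 = 19 (mod 23)
  r_1 = 65 (mod 529)
  r_2 = 2181 (mod 12167)
  r_3 = 172519 (mod 279841)
Final: r = 172519 with f(r) ≡ 0 mod 23^4.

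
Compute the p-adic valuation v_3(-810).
v_3(-810) = 4

v_3(n) is the largest exponent k such that 3^k divides n. Factor out: -810 = -3^4 · 10. (Sign doesn't affect v_p.) So v_3(-810) = 4.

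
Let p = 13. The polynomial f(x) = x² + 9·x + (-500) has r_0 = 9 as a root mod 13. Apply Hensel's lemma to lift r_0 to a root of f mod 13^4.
r_3 = 20120 (mod 28561)

Hensel: r_{i+1} = r_i − f(r_i)·(f′(r_i))^{-1} mod 13^{i+2}, f′(x) = 2x + 9. Iterate:
  r_0 = 9 (mod 13)
  r_1 = 9 (mod 169)
  r_2 = 347 (mod 2197)
  r_3 = 20120 (mod 28561)
Final: r = 20120 satisfies f(r) ≡ 0 mod 13^4.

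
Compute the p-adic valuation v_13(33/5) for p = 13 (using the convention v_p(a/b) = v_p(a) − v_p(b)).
v_13(33/5) = 0

Factor powers of 13 from the numerator and denominator of the reduced fraction: 33 = 13^0 · 33 and 5 = 13^0 · 5. Apply v_p(a/b) = v_p(a) − v_p(b): v_13(33/5) = 0 − 0 = 0.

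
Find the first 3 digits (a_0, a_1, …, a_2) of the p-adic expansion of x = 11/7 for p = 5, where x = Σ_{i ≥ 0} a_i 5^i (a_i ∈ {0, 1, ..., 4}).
(a_0, …, a_2) = (3, 4, 2)

v_5(11/7) = 0 (numerator and denominator both coprime to 5), so x ∈ ℤ_5^×. Compute digits iteratively via a_i = x_i mod 5, x_{i+1} = (x_i − a_i)/5, with x_0 = x:
  x_0 = 11/7;  a_0 = 3;  x_1 = (x_0 − 3)/5 = -2/7
  x_1 = -2/7;  a_1 = 4;  x_2 = (x_1 − 4)/5 = -6/7
  x_2 = -6/7;  a_2 = 2;  x_3 = (x_2 − 2)/5 = -4/7
Digits: (3, 4, 2).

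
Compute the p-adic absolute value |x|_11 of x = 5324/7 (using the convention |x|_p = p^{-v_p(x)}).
|5324/7|_11 = 1/1331

Step 1 — compute v_11(x) by factoring powers of 11 out of the numerator and denominator: v_11(5324/7) = 3. Step 2 — apply |x|_p = p^{-v_p(x)} = 11^{-3} = 1/1331.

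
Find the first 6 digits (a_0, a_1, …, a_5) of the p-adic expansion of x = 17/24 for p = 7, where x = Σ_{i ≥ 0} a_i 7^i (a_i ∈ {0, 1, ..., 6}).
(a_0, …, a_5) = (1, 2, 0, 2, 0, 2)

v_7(17/24) = 0 (numerator and denominator both coprime to 7), so x ∈ ℤ_7^×. Compute digits iteratively via a_i = x_i mod 7, x_{i+1} = (x_i − a_i)/7, with x_0 = x:
  x_0 = 17/24;  a_0 = 1;  x_1 = (x_0 − 1)/7 = -1/24
  x_1 = -1/24;  a_1 = 2;  x_2 = (x_1 − 2)/7 = -7/24
  x_2 = -7/24;  a_2 = 0;  x_3 = (x_2 − 0)/7 = -1/24
  x_3 = -1/24;  a_3 = 2;  x_4 = (x_3 − 2)/7 = -7/24
  x_4 = -7/24;  a_4 = 0;  x_5 = (x_4 − 0)/7 = -1/24
  x_5 = -1/24;  a_5 = 2;  x_6 = (x_5 − 2)/7 = -7/24
Digits: (1, 2, 0, 2, 0, 2).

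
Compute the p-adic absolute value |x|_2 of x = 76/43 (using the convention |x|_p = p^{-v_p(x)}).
|76/43|_2 = 1/4

Step 1 — compute v_2(x) by factoring powers of 2 out of the numerator and denominator: v_2(76/43) = 2. Step 2 — apply |x|_p = p^{-v_p(x)} = 2^{-2} = 1/4.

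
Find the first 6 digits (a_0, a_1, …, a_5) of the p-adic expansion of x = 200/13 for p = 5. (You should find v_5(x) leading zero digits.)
(a_0, …, a_5) = (0, 0, 1, 3, 4, 1)

v_5(200/13) = 2, so a_0 = ... = a_1 = 0. Factor out: x = 5^2 · u with u = 8/13 a unit in ℤ_5. Expand u iteratively via a_{v+i} = u_i mod 5, u_{i+1} = (u_i − a_{v+i})/5:
  u_0 = 8/13;  a_2 = 1;  u_1 = (u_0 − 1)/5 = -1/13
  u_1 = -1/13;  a_3 = 3;  u_2 = (u_1 − 3)/5 = -8/13
  u_2 = -8/13;  a_4 = 4;  u_3 = (u_2 − 4)/5 = -12/13
  u_3 = -12/13;  a_5 = 1;  u_4 = (u_3 − 1)/5 = -5/13
Digits: (0, 0, 1, 3, 4, 1).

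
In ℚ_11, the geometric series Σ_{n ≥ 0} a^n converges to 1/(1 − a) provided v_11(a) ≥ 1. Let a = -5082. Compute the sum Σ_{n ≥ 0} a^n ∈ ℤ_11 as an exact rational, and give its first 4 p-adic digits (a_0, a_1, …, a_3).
Σ a^n = 1/(1 − a) = 1/5083;  first 4 digits = (1, 0, 2, 7)

v_11(a) = 2 ≥ 1, so the series converges in ℤ_11 to 1/(1 − a) = 1/(1 − (-5082)) = 1/5083. Expand this rational in ℤ_11: compute digits iteratively via d_i = x_i mod 11, x_{i+1} = (x_i − d_i)/11. The first 4 digits are (1, 0, 2, 7).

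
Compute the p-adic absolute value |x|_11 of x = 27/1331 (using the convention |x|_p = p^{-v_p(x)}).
|27/1331|_11 = 1331

Step 1 — compute v_11(x) by factoring powers of 11 out of the numerator and denominator: v_11(27/1331) = -3. Step 2 — apply |x|_p = p^{-v_p(x)} = 11^{3} = 1331.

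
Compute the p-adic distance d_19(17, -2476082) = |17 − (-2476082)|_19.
d_19(17, -2476082) = 1/2476099

Step 1 — x − y = 17 − (-2476082) = 2476099. Step 2 — v_19(2476099) = 5 (factor: 2476099 = (19^5 · 1); the sign does not affect v_p). Step 3 — |x − y|_19 = 19^{-5} = 1/2476099.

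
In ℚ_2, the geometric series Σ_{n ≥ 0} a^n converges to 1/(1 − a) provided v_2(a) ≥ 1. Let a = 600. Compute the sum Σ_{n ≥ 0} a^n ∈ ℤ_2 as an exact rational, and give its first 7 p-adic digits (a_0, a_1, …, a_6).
Σ a^n = 1/(1 − a) = -1/599;  first 7 digits = (1, 0, 0, 1, 1, 0, 0)

v_2(a) = 3 ≥ 1, so the series converges in ℤ_2 to 1/(1 − a) = 1/(1 − 600) = -1/599. Expand this rational in ℤ_2: compute digits iteratively via d_i = x_i mod 2, x_{i+1} = (x_i − d_i)/2. The first 7 digits are (1, 0, 0, 1, 1, 0, 0).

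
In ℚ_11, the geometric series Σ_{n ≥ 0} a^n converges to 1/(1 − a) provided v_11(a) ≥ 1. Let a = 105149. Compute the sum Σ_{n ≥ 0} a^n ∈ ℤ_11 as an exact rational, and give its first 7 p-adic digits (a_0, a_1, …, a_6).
Σ a^n = 1/(1 − a) = -1/105148;  first 7 digits = (1, 0, 0, 2, 7, 0, 4)

v_11(a) = 3 ≥ 1, so the series converges in ℤ_11 to 1/(1 − a) = 1/(1 − 105149) = -1/105148. Expand this rational in ℤ_11: compute digits iteratively via d_i = x_i mod 11, x_{i+1} = (x_i − d_i)/11. The first 7 digits are (1, 0, 0, 2, 7, 0, 4).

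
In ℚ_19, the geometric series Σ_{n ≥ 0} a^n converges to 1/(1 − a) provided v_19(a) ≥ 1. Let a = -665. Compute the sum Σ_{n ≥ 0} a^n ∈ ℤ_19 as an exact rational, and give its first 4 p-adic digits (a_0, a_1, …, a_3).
Σ a^n = 1/(1 − a) = 1/666;  first 4 digits = (1, 3, 7, 15)

v_19(a) = 1 ≥ 1, so the series converges in ℤ_19 to 1/(1 − a) = 1/(1 − (-665)) = 1/666. Expand this rational in ℤ_19: compute digits iteratively via d_i = x_i mod 19, x_{i+1} = (x_i − d_i)/19. The first 4 digits are (1, 3, 7, 15).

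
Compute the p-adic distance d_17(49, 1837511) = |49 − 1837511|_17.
d_17(49, 1837511) = 1/83521

Step 1 — x − y = 49 − 1837511 = -1837462. Step 2 — v_17(-1837462) = 4 (factor: -1837462 = −(17^4 · 22); the sign does not affect v_p). Step 3 — |x − y|_17 = 17^{-4} = 1/83521.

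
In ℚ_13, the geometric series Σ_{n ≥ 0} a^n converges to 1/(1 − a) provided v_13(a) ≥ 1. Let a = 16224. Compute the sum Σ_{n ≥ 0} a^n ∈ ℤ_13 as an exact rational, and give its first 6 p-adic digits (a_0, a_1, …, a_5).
Σ a^n = 1/(1 − a) = -1/16223;  first 6 digits = (1, 0, 5, 7, 12, 6)

v_13(a) = 2 ≥ 1, so the series converges in ℤ_13 to 1/(1 − a) = 1/(1 − 16224) = -1/16223. Expand this rational in ℤ_13: compute digits iteratively via d_i = x_i mod 13, x_{i+1} = (x_i − d_i)/13. The first 6 digits are (1, 0, 5, 7, 12, 6).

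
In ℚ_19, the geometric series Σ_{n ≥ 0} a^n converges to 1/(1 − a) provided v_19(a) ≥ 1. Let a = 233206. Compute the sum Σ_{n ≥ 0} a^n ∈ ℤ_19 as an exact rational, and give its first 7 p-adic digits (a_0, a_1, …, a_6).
Σ a^n = 1/(1 − a) = -1/233205;  first 7 digits = (1, 0, 0, 15, 1, 0, 16)

v_19(a) = 3 ≥ 1, so the series converges in ℤ_19 to 1/(1 − a) = 1/(1 − 233206) = -1/233205. Expand this rational in ℤ_19: compute digits iteratively via d_i = x_i mod 19, x_{i+1} = (x_i − d_i)/19. The first 7 digits are (1, 0, 0, 15, 1, 0, 16).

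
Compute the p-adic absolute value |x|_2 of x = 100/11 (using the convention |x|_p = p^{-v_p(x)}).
|100/11|_2 = 1/4

Step 1 — compute v_2(x) by factoring powers of 2 out of the numerator and denominator: v_2(100/11) = 2. Step 2 — apply |x|_p = p^{-v_p(x)} = 2^{-2} = 1/4.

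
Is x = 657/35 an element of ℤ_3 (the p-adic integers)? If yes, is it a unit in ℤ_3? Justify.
x ∈ ℤ_3 but not a unit; v_3(x) = 2 > 0

ℤ_3 = {x ∈ ℚ_3 : v_3(x) ≥ 0} and ℤ_3^× = {x ∈ ℤ_3 : v_3(x) = 0}. Here v_3(657/35) = v_3(num) − v_3(den) = 2; compare against these criteria.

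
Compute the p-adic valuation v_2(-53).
v_2(-53) = 0

v_2(n) is the largest exponent k such that 2^k divides n. Factor out: -53 = -2^0 · 53. (Sign doesn't affect v_p.) So v_2(-53) = 0.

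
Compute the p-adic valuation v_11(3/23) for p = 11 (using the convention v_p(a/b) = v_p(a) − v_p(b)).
v_11(3/23) = 0

Factor powers of 11 from the numerator and denominator of the reduced fraction: 3 = 11^0 · 3 and 23 = 11^0 · 23. Apply v_p(a/b) = v_p(a) − v_p(b): v_11(3/23) = 0 − 0 = 0.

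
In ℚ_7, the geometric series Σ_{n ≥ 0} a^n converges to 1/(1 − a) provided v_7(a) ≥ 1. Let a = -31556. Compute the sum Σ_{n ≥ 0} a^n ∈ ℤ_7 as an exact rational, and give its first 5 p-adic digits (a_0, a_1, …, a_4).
Σ a^n = 1/(1 − a) = 1/31557;  first 5 digits = (1, 0, 0, 6, 0)

v_7(a) = 3 ≥ 1, so the series converges in ℤ_7 to 1/(1 − a) = 1/(1 − (-31556)) = 1/31557. Expand this rational in ℤ_7: compute digits iteratively via d_i = x_i mod 7, x_{i+1} = (x_i − d_i)/7. The first 5 digits are (1, 0, 0, 6, 0).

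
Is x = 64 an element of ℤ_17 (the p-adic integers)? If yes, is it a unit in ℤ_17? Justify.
x ∈ ℤ_17^× (unit); v_17(x) = 0

ℤ_17 = {x ∈ ℚ_17 : v_17(x) ≥ 0} and ℤ_17^× = {x ∈ ℤ_17 : v_17(x) = 0}. Here v_17(64) = v_17(num) − v_17(den) = 0; compare against these criteria.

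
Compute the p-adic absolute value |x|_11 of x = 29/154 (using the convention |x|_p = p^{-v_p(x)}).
|29/154|_11 = 11

Step 1 — compute v_11(x) by factoring powers of 11 out of the numerator and denominator: v_11(29/154) = -1. Step 2 — apply |x|_p = p^{-v_p(x)} = 11^{1} = 11.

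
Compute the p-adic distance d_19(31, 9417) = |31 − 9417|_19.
d_19(31, 9417) = 1/361

Step 1 — x − y = 31 − 9417 = -9386. Step 2 — v_19(-9386) = 2 (factor: -9386 = −(19^2 · 26); the sign does not affect v_p). Step 3 — |x − y|_19 = 19^{-2} = 1/361.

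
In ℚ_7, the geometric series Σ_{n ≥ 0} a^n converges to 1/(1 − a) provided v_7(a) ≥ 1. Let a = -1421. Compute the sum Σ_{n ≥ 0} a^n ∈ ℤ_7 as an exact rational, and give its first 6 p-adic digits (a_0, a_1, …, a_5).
Σ a^n = 1/(1 − a) = 1/1422;  first 6 digits = (1, 0, 6, 2, 0, 1)

v_7(a) = 2 ≥ 1, so the series converges in ℤ_7 to 1/(1 − a) = 1/(1 − (-1421)) = 1/1422. Expand this rational in ℤ_7: compute digits iteratively via d_i = x_i mod 7, x_{i+1} = (x_i − d_i)/7. The first 6 digits are (1, 0, 6, 2, 0, 1).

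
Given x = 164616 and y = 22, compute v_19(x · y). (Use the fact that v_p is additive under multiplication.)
v_19(3621552) = 3

v_p(x) = 3 (factor: 164616 = 19^3 · 24); v_p(y) = 0 (factor: 22 = 19^0 · 22). Additivity: v_p(xy) = v_p(x) + v_p(y) = 3 + 0 = 3. (Direct check: xy = 3621552 = 19^3 · (528).)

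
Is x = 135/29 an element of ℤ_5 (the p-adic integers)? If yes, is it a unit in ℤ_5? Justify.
x ∈ ℤ_5 but not a unit; v_5(x) = 1 > 0

ℤ_5 = {x ∈ ℚ_5 : v_5(x) ≥ 0} and ℤ_5^× = {x ∈ ℤ_5 : v_5(x) = 0}. Here v_5(135/29) = v_5(num) − v_5(den) = 1; compare against these criteria.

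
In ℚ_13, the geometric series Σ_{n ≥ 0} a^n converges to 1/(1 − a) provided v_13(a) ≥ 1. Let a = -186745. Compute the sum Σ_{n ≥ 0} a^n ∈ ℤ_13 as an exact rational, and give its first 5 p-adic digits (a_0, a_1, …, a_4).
Σ a^n = 1/(1 − a) = 1/186746;  first 5 digits = (1, 0, 0, 6, 6)

v_13(a) = 3 ≥ 1, so the series converges in ℤ_13 to 1/(1 − a) = 1/(1 − (-186745)) = 1/186746. Expand this rational in ℤ_13: compute digits iteratively via d_i = x_i mod 13, x_{i+1} = (x_i − d_i)/13. The first 5 digits are (1, 0, 0, 6, 6).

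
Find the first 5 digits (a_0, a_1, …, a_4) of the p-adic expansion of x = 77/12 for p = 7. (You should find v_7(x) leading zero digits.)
(a_0, …, a_4) = (0, 5, 0, 4, 0)

v_7(77/12) = 1, so a_0 = ... = a_0 = 0. Factor out: x = 7^1 · u with u = 11/12 a unit in ℤ_7. Expand u iteratively via a_{v+i} = u_i mod 7, u_{i+1} = (u_i − a_{v+i})/7:
  u_0 = 11/12;  a_1 = 5;  u_1 = (u_0 − 5)/7 = -7/12
  u_1 = -7/12;  a_2 = 0;  u_2 = (u_1 − 0)/7 = -1/12
  u_2 = -1/12;  a_3 = 4;  u_3 = (u_2 − 4)/7 = -7/12
  u_3 = -7/12;  a_4 = 0;  u_4 = (u_3 − 0)/7 = -1/12
Digits: (0, 5, 0, 4, 0).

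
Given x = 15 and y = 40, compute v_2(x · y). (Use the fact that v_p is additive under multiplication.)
v_2(600) = 3

v_p(x) = 0 (factor: 15 = 2^0 · 15); v_p(y) = 3 (factor: 40 = 2^3 · 5). Additivity: v_p(xy) = v_p(x) + v_p(y) = 0 + 3 = 3. (Direct check: xy = 600 = 2^3 · (75).)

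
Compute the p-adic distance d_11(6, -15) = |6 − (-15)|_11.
d_11(6, -15) = 1

Step 1 — x − y = 6 − (-15) = 21. Step 2 — v_11(21) = 0 (factor: 21 = (11^0 · 21); the sign does not affect v_p). Step 3 — |x − y|_11 = 11^{0} = 1.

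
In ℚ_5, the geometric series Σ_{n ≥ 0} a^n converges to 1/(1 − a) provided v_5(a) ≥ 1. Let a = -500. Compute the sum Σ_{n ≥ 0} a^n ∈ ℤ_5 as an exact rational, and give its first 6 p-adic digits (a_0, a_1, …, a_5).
Σ a^n = 1/(1 − a) = 1/501;  first 6 digits = (1, 0, 0, 1, 4, 4)

v_5(a) = 3 ≥ 1, so the series converges in ℤ_5 to 1/(1 − a) = 1/(1 − (-500)) = 1/501. Expand this rational in ℤ_5: compute digits iteratively via d_i = x_i mod 5, x_{i+1} = (x_i − d_i)/5. The first 6 digits are (1, 0, 0, 1, 4, 4).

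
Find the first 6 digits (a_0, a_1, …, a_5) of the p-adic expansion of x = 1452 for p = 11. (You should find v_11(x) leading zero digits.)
(a_0, …, a_5) = (0, 0, 1, 1, 0, 0)

v_11(1452) = 2, so a_0 = ... = a_1 = 0. Factor out: x = 11^2 · u with u = 12 a unit in ℤ_11. Expand u iteratively via a_{v+i} = u_i mod 11, u_{i+1} = (u_i − a_{v+i})/11:
  u_0 = 12;  a_2 = 1;  u_1 = (u_0 − 1)/11 = 1
  u_1 = 1;  a_3 = 1;  u_2 = (u_1 − 1)/11 = 0
  u_2 = 0;  a_4 = 0;  u_3 = (u_2 − 0)/11 = 0
  u_3 = 0;  a_5 = 0;  u_4 = (u_3 − 0)/11 = 0
Digits: (0, 0, 1, 1, 0, 0).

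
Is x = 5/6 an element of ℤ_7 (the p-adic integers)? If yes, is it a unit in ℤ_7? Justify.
x ∈ ℤ_7^× (unit); v_7(x) = 0

ℤ_7 = {x ∈ ℚ_7 : v_7(x) ≥ 0} and ℤ_7^× = {x ∈ ℤ_7 : v_7(x) = 0}. Here v_7(5/6) = v_7(num) − v_7(den) = 0; compare against these criteria.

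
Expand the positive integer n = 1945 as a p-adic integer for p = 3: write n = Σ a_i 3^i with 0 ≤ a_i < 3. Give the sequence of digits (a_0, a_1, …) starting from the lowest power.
(a_0, a_1, …) = (1, 0, 0, 0, 0, 2, 2)

Repeated division by 3 gives the digits low-to-high: 1945 = 1 + 2·3^5 + 2·3^6. Digit sequence: (1, 0, 0, 0, 0, 2, 2).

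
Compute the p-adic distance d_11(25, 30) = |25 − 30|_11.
d_11(25, 30) = 1

Step 1 — x − y = 25 − 30 = -5. Step 2 — v_11(-5) = 0 (factor: -5 = −(11^0 · 5); the sign does not affect v_p). Step 3 — |x − y|_11 = 11^{0} = 1.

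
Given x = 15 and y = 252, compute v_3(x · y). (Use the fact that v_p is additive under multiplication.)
v_3(3780) = 3

v_p(x) = 1 (factor: 15 = 3^1 · 5); v_p(y) = 2 (factor: 252 = 3^2 · 28). Additivity: v_p(xy) = v_p(x) + v_p(y) = 1 + 2 = 3. (Direct check: xy = 3780 = 3^3 · (140).)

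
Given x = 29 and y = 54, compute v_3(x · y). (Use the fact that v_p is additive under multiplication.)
v_3(1566) = 3

v_p(x) = 0 (factor: 29 = 3^0 · 29); v_p(y) = 3 (factor: 54 = 3^3 · 2). Additivity: v_p(xy) = v_p(x) + v_p(y) = 0 + 3 = 3. (Direct check: xy = 1566 = 3^3 · (58).)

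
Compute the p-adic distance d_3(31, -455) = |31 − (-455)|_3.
d_3(31, -455) = 1/243

Step 1 — x − y = 31 − (-455) = 486. Step 2 — v_3(486) = 5 (factor: 486 = (3^5 · 2); the sign does not affect v_p). Step 3 — |x − y|_3 = 3^{-5} = 1/243.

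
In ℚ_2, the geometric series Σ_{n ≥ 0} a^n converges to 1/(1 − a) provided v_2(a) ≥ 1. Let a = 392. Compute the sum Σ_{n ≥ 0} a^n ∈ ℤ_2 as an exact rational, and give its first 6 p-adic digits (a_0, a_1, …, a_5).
Σ a^n = 1/(1 − a) = -1/391;  first 6 digits = (1, 0, 0, 1, 0, 0)

v_2(a) = 3 ≥ 1, so the series converges in ℤ_2 to 1/(1 − a) = 1/(1 − 392) = -1/391. Expand this rational in ℤ_2: compute digits iteratively via d_i = x_i mod 2, x_{i+1} = (x_i − d_i)/2. The first 6 digits are (1, 0, 0, 1, 0, 0).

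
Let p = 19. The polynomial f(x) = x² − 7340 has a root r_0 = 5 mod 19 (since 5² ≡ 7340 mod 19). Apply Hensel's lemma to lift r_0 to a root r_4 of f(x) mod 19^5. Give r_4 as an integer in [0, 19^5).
r_4 = 1612421 (mod 2476099)

Hensel's recurrence: r_{i+1} = r_i − f(r_i)·(f′(r_i))^{-1} mod 19^{i+2}, with f′(x) = 2x. Iterate:
  r_0 = 5 (mod 19)
  r_1 = 195 (mod 361)
  r_2 = 556 (mod 6859)
  r_3 = 48569 (mod 130321)
  r_4 = 1612421 (mod 2476099)
Final: r_4 = 1612421, and one checks f(r_4) ≡ 0 mod 19^5.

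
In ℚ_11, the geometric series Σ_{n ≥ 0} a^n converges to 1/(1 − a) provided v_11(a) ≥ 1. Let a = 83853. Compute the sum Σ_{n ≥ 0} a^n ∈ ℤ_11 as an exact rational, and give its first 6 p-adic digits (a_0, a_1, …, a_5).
Σ a^n = 1/(1 − a) = -1/83852;  first 6 digits = (1, 0, 0, 8, 5, 0)

v_11(a) = 3 ≥ 1, so the series converges in ℤ_11 to 1/(1 − a) = 1/(1 − 83853) = -1/83852. Expand this rational in ℤ_11: compute digits iteratively via d_i = x_i mod 11, x_{i+1} = (x_i − d_i)/11. The first 6 digits are (1, 0, 0, 8, 5, 0).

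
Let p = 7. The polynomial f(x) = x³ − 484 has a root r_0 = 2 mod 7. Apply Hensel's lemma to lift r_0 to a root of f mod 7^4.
r_3 = 1332 (mod 2401)

Hensel: r_{i+1} = r_i − f(r_i)/f′(r_i) mod 7^{i+2}, where f′(x) = 3x². Iterate:
  r_0 = 2 (mod 7)
  r_1 = 9 (mod 49)
  r_2 = 303 (mod 343)
  r_3 = 1332 (mod 2401)
Final: r = 1332 with f(r) ≡ 0 mod 7^4.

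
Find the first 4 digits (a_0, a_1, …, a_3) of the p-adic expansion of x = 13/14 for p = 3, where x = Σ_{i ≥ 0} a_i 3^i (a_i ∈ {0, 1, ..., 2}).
(a_0, …, a_3) = (2, 2, 2, 1)

v_3(13/14) = 0 (numerator and denominator both coprime to 3), so x ∈ ℤ_3^×. Compute digits iteratively via a_i = x_i mod 3, x_{i+1} = (x_i − a_i)/3, with x_0 = x:
  x_0 = 13/14;  a_0 = 2;  x_1 = (x_0 − 2)/3 = -5/14
  x_1 = -5/14;  a_1 = 2;  x_2 = (x_1 − 2)/3 = -11/14
  x_2 = -11/14;  a_2 = 2;  x_3 = (x_2 − 2)/3 = -13/14
  x_3 = -13/14;  a_3 = 1;  x_4 = (x_3 − 1)/3 = -9/14
Digits: (2, 2, 2, 1).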